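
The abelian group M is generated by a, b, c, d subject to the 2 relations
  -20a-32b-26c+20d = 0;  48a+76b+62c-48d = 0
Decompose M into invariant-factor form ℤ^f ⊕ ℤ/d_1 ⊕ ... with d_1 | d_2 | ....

Answer: M ≅ ℤ^2 ⊕ ℤ/2 ⊕ ℤ/4

Derivation:
rank_ℚ(R)=2; free=4−2=2
SNF(R) diag = [2, 4] → torsion [2, 4]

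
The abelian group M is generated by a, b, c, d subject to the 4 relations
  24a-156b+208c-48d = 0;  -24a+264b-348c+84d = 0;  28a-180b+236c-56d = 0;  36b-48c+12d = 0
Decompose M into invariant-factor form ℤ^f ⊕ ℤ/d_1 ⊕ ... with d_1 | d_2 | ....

Answer: M ≅ ℤ/4 ⊕ ℤ/4 ⊕ ℤ/12 ⊕ ℤ/12

Derivation:
rank_ℚ(R)=4; free=4−4=0
SNF(R) diag = [4, 4, 12, 12] → torsion [4, 4, 12, 12]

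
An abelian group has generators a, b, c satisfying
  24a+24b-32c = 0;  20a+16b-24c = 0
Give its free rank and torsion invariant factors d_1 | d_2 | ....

Answer: M ≅ ℤ^1 ⊕ ℤ/4 ⊕ ℤ/8

Derivation:
rank_ℚ(R)=2; free=3−2=1
SNF(R) diag = [4, 8] → torsion [4, 8]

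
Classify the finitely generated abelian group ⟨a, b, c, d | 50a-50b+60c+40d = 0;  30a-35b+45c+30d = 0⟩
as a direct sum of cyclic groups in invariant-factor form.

Answer: M ≅ ℤ^2 ⊕ ℤ/5 ⊕ ℤ/10

Derivation:
rank_ℚ(R)=2; free=4−2=2
SNF(R) diag = [5, 10] → torsion [5, 10]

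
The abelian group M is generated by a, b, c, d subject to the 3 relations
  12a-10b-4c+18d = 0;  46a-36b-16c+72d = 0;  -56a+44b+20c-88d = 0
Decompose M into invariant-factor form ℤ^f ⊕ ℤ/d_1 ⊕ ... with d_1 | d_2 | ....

rank_ℚ(R)=3; free=4−3=1
SNF(R) diag = [2, 2, 4] → torsion [2, 2, 4]

Answer: M ≅ ℤ^1 ⊕ ℤ/2 ⊕ ℤ/2 ⊕ ℤ/4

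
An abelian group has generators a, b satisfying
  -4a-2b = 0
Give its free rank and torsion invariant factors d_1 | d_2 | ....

Answer: M ≅ ℤ^1 ⊕ ℤ/2

Derivation:
rank_ℚ(R)=1; free=2−1=1
SNF(R) diag = [2] → torsion [2]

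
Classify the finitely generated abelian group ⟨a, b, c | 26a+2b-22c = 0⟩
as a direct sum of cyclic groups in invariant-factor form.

Answer: M ≅ ℤ^2 ⊕ ℤ/2

Derivation:
rank_ℚ(R)=1; free=3−1=2
SNF(R) diag = [2] → torsion [2]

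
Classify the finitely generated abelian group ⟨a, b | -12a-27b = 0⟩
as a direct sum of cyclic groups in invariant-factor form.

Answer: M ≅ ℤ^1 ⊕ ℤ/3

Derivation:
rank_ℚ(R)=1; free=2−1=1
SNF(R) diag = [3] → torsion [3]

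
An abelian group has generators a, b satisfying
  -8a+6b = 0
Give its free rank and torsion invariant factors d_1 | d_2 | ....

rank_ℚ(R)=1; free=2−1=1
SNF(R) diag = [2] → torsion [2]

Answer: M ≅ ℤ^1 ⊕ ℤ/2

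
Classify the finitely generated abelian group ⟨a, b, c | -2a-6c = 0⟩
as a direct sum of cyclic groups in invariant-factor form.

rank_ℚ(R)=1; free=3−1=2
SNF(R) diag = [2] → torsion [2]

Answer: M ≅ ℤ^2 ⊕ ℤ/2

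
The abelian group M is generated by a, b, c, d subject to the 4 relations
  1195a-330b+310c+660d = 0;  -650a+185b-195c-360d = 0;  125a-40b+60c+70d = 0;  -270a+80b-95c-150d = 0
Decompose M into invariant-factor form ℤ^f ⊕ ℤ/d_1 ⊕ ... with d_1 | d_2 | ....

rank_ℚ(R)=4; free=4−4=0
SNF(R) diag = [5, 5, 5, 10] → torsion [5, 5, 5, 10]

Answer: M ≅ ℤ/5 ⊕ ℤ/5 ⊕ ℤ/5 ⊕ ℤ/10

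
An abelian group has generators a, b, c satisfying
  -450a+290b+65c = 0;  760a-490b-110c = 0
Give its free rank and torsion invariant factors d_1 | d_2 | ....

Answer: M ≅ ℤ^1 ⊕ ℤ/5 ⊕ ℤ/10

Derivation:
rank_ℚ(R)=2; free=3−2=1
SNF(R) diag = [5, 10] → torsion [5, 10]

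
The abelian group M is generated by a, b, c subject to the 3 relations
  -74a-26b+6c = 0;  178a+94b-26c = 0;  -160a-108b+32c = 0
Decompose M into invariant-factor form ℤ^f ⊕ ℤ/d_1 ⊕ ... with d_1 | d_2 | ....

Answer: M ≅ ℤ/2 ⊕ ℤ/4 ⊕ ℤ/4

Derivation:
rank_ℚ(R)=3; free=3−3=0
SNF(R) diag = [2, 4, 4] → torsion [2, 4, 4]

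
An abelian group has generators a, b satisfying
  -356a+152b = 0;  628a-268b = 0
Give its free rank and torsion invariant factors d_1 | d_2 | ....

rank_ℚ(R)=2; free=2−2=0
SNF(R) diag = [4, 12] → torsion [4, 12]

Answer: M ≅ ℤ/4 ⊕ ℤ/12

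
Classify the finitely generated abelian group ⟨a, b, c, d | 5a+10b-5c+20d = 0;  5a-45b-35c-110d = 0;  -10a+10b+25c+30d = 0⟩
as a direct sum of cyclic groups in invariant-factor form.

Answer: M ≅ ℤ^1 ⊕ ℤ/5 ⊕ ℤ/5 ⊕ ℤ/5

Derivation:
rank_ℚ(R)=3; free=4−3=1
SNF(R) diag = [5, 5, 5] → torsion [5, 5, 5]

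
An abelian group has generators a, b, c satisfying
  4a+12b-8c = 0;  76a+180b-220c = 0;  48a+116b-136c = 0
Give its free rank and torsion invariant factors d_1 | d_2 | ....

rank_ℚ(R)=3; free=3−3=0
SNF(R) diag = [4, 4, 4] → torsion [4, 4, 4]

Answer: M ≅ ℤ/4 ⊕ ℤ/4 ⊕ ℤ/4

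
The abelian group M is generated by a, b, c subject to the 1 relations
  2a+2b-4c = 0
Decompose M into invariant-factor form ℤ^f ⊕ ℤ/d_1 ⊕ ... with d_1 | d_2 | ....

Answer: M ≅ ℤ^2 ⊕ ℤ/2

Derivation:
rank_ℚ(R)=1; free=3−1=2
SNF(R) diag = [2] → torsion [2]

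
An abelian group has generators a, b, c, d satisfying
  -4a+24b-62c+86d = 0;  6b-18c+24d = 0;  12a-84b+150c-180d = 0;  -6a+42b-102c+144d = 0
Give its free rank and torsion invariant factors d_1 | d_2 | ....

Answer: M ≅ ℤ/2 ⊕ ℤ/6 ⊕ ℤ/18 ⊕ ℤ/54

Derivation:
rank_ℚ(R)=4; free=4−4=0
SNF(R) diag = [2, 6, 18, 54] → torsion [2, 6, 18, 54]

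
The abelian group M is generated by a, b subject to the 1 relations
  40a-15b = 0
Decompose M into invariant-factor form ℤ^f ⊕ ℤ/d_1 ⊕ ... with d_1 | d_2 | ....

rank_ℚ(R)=1; free=2−1=1
SNF(R) diag = [5] → torsion [5]

Answer: M ≅ ℤ^1 ⊕ ℤ/5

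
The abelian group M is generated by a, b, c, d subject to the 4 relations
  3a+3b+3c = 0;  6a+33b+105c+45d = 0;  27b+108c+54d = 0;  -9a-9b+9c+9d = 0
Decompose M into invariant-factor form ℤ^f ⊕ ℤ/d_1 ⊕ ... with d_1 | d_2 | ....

rank_ℚ(R)=4; free=4−4=0
SNF(R) diag = [3, 9, 9, 27] → torsion [3, 9, 9, 27]

Answer: M ≅ ℤ/3 ⊕ ℤ/9 ⊕ ℤ/9 ⊕ ℤ/27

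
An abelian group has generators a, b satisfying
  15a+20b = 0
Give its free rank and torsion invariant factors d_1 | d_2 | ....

rank_ℚ(R)=1; free=2−1=1
SNF(R) diag = [5] → torsion [5]

Answer: M ≅ ℤ^1 ⊕ ℤ/5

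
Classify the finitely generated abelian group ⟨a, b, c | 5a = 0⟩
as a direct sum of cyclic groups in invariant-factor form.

rank_ℚ(R)=1; free=3−1=2
SNF(R) diag = [5] → torsion [5]

Answer: M ≅ ℤ^2 ⊕ ℤ/5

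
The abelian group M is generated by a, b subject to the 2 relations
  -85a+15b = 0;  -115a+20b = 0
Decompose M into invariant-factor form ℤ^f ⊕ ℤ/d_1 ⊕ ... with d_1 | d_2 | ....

rank_ℚ(R)=2; free=2−2=0
SNF(R) diag = [5, 5] → torsion [5, 5]

Answer: M ≅ ℤ/5 ⊕ ℤ/5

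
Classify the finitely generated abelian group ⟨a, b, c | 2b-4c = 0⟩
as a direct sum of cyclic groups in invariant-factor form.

rank_ℚ(R)=1; free=3−1=2
SNF(R) diag = [2] → torsion [2]

Answer: M ≅ ℤ^2 ⊕ ℤ/2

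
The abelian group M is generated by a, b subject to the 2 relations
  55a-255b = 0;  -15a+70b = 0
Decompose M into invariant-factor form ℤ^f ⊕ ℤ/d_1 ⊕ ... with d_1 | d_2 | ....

Answer: M ≅ ℤ/5 ⊕ ℤ/5

Derivation:
rank_ℚ(R)=2; free=2−2=0
SNF(R) diag = [5, 5] → torsion [5, 5]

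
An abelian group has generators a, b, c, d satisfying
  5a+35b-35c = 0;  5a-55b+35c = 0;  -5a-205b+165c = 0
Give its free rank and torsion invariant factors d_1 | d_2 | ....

rank_ℚ(R)=3; free=4−3=1
SNF(R) diag = [5, 10, 20] → torsion [5, 10, 20]

Answer: M ≅ ℤ^1 ⊕ ℤ/5 ⊕ ℤ/10 ⊕ ℤ/20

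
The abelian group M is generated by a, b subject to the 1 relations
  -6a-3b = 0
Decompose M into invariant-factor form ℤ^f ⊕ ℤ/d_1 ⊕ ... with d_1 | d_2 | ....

rank_ℚ(R)=1; free=2−1=1
SNF(R) diag = [3] → torsion [3]

Answer: M ≅ ℤ^1 ⊕ ℤ/3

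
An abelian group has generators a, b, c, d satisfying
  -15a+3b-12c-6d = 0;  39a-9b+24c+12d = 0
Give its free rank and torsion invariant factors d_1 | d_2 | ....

rank_ℚ(R)=2; free=4−2=2
SNF(R) diag = [3, 6] → torsion [3, 6]

Answer: M ≅ ℤ^2 ⊕ ℤ/3 ⊕ ℤ/6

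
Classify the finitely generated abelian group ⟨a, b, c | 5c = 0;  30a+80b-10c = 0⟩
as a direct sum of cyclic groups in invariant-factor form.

rank_ℚ(R)=2; free=3−2=1
SNF(R) diag = [5, 10] → torsion [5, 10]

Answer: M ≅ ℤ^1 ⊕ ℤ/5 ⊕ ℤ/10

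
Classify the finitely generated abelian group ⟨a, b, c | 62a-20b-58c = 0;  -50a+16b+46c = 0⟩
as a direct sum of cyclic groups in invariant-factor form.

rank_ℚ(R)=2; free=3−2=1
SNF(R) diag = [2, 4] → torsion [2, 4]

Answer: M ≅ ℤ^1 ⊕ ℤ/2 ⊕ ℤ/4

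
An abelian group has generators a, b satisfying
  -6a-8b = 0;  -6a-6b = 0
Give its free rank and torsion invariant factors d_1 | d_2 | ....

Answer: M ≅ ℤ/2 ⊕ ℤ/6

Derivation:
rank_ℚ(R)=2; free=2−2=0
SNF(R) diag = [2, 6] → torsion [2, 6]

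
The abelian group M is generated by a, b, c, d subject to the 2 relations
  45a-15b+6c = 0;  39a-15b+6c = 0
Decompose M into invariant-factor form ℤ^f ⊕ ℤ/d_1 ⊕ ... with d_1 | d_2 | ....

Answer: M ≅ ℤ^2 ⊕ ℤ/3 ⊕ ℤ/6

Derivation:
rank_ℚ(R)=2; free=4−2=2
SNF(R) diag = [3, 6] → torsion [3, 6]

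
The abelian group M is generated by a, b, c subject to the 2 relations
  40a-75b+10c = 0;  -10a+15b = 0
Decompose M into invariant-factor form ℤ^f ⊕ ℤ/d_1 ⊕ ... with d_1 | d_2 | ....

rank_ℚ(R)=2; free=3−2=1
SNF(R) diag = [5, 10] → torsion [5, 10]

Answer: M ≅ ℤ^1 ⊕ ℤ/5 ⊕ ℤ/10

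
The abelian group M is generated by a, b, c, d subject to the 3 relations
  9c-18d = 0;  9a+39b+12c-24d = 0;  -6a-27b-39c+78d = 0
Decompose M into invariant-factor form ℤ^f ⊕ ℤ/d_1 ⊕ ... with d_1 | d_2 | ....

rank_ℚ(R)=3; free=4−3=1
SNF(R) diag = [3, 3, 9] → torsion [3, 3, 9]

Answer: M ≅ ℤ^1 ⊕ ℤ/3 ⊕ ℤ/3 ⊕ ℤ/9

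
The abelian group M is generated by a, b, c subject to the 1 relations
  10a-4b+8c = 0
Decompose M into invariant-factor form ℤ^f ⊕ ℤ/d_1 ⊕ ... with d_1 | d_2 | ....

Answer: M ≅ ℤ^2 ⊕ ℤ/2

Derivation:
rank_ℚ(R)=1; free=3−1=2
SNF(R) diag = [2] → torsion [2]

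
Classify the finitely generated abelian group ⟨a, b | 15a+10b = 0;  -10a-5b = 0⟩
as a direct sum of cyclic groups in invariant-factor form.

Answer: M ≅ ℤ/5 ⊕ ℤ/5

Derivation:
rank_ℚ(R)=2; free=2−2=0
SNF(R) diag = [5, 5] → torsion [5, 5]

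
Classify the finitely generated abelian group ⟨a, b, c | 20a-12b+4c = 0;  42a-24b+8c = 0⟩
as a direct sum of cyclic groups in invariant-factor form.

rank_ℚ(R)=2; free=3−2=1
SNF(R) diag = [2, 4] → torsion [2, 4]

Answer: M ≅ ℤ^1 ⊕ ℤ/2 ⊕ ℤ/4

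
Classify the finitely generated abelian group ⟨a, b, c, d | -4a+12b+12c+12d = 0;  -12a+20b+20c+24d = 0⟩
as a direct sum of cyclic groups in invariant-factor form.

Answer: M ≅ ℤ^2 ⊕ ℤ/4 ⊕ ℤ/4

Derivation:
rank_ℚ(R)=2; free=4−2=2
SNF(R) diag = [4, 4] → torsion [4, 4]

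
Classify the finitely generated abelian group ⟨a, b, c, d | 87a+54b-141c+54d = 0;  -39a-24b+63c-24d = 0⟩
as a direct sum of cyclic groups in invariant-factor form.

Answer: M ≅ ℤ^2 ⊕ ℤ/3 ⊕ ℤ/6

Derivation:
rank_ℚ(R)=2; free=4−2=2
SNF(R) diag = [3, 6] → torsion [3, 6]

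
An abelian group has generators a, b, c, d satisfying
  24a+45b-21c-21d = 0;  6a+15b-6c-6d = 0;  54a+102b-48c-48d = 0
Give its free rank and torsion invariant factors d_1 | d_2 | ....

rank_ℚ(R)=3; free=4−3=1
SNF(R) diag = [3, 3, 6] → torsion [3, 3, 6]

Answer: M ≅ ℤ^1 ⊕ ℤ/3 ⊕ ℤ/3 ⊕ ℤ/6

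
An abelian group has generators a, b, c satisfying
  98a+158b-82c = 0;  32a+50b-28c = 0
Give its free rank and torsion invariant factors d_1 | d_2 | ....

rank_ℚ(R)=2; free=3−2=1
SNF(R) diag = [2, 6] → torsion [2, 6]

Answer: M ≅ ℤ^1 ⊕ ℤ/2 ⊕ ℤ/6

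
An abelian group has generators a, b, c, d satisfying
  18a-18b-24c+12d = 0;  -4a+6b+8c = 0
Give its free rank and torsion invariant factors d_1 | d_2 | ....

rank_ℚ(R)=2; free=4−2=2
SNF(R) diag = [2, 6] → torsion [2, 6]

Answer: M ≅ ℤ^2 ⊕ ℤ/2 ⊕ ℤ/6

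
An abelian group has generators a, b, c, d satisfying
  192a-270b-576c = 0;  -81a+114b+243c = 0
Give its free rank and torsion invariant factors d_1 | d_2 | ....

Answer: M ≅ ℤ^2 ⊕ ℤ/3 ⊕ ℤ/6

Derivation:
rank_ℚ(R)=2; free=4−2=2
SNF(R) diag = [3, 6] → torsion [3, 6]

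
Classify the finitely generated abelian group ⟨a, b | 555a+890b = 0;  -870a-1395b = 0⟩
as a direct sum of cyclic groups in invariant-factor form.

rank_ℚ(R)=2; free=2−2=0
SNF(R) diag = [5, 15] → torsion [5, 15]

Answer: M ≅ ℤ/5 ⊕ ℤ/15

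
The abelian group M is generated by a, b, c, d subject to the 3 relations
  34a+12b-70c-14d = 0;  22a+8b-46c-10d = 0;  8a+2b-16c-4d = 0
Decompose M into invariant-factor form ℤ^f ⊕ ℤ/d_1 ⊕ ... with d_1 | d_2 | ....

rank_ℚ(R)=3; free=4−3=1
SNF(R) diag = [2, 2, 4] → torsion [2, 2, 4]

Answer: M ≅ ℤ^1 ⊕ ℤ/2 ⊕ ℤ/2 ⊕ ℤ/4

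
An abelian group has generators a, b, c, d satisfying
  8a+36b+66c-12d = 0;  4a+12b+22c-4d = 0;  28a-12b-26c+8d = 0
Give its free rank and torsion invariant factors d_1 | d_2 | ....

rank_ℚ(R)=3; free=4−3=1
SNF(R) diag = [2, 4, 12] → torsion [2, 4, 12]

Answer: M ≅ ℤ^1 ⊕ ℤ/2 ⊕ ℤ/4 ⊕ ℤ/12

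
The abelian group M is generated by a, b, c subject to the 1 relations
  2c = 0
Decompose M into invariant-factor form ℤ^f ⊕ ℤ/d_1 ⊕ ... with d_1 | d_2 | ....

Answer: M ≅ ℤ^2 ⊕ ℤ/2

Derivation:
rank_ℚ(R)=1; free=3−1=2
SNF(R) diag = [2] → torsion [2]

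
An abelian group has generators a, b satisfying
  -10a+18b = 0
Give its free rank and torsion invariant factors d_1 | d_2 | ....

Answer: M ≅ ℤ^1 ⊕ ℤ/2

Derivation:
rank_ℚ(R)=1; free=2−1=1
SNF(R) diag = [2] → torsion [2]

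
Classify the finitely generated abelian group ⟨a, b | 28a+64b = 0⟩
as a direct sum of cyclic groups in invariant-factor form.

rank_ℚ(R)=1; free=2−1=1
SNF(R) diag = [4] → torsion [4]

Answer: M ≅ ℤ^1 ⊕ ℤ/4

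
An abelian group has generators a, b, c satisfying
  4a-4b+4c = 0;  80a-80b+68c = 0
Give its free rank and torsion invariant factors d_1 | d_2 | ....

Answer: M ≅ ℤ^1 ⊕ ℤ/4 ⊕ ℤ/12

Derivation:
rank_ℚ(R)=2; free=3−2=1
SNF(R) diag = [4, 12] → torsion [4, 12]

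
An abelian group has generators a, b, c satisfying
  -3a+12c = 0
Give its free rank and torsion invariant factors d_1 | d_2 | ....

rank_ℚ(R)=1; free=3−1=2
SNF(R) diag = [3] → torsion [3]

Answer: M ≅ ℤ^2 ⊕ ℤ/3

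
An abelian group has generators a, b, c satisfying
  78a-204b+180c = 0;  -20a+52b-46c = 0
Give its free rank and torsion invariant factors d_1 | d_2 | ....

rank_ℚ(R)=2; free=3−2=1
SNF(R) diag = [2, 6] → torsion [2, 6]

Answer: M ≅ ℤ^1 ⊕ ℤ/2 ⊕ ℤ/6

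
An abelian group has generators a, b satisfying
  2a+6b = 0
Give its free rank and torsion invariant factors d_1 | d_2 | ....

rank_ℚ(R)=1; free=2−1=1
SNF(R) diag = [2] → torsion [2]

Answer: M ≅ ℤ^1 ⊕ ℤ/2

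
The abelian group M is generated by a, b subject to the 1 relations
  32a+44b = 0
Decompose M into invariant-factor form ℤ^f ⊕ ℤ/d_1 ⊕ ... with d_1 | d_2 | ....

Answer: M ≅ ℤ^1 ⊕ ℤ/4

Derivation:
rank_ℚ(R)=1; free=2−1=1
SNF(R) diag = [4] → torsion [4]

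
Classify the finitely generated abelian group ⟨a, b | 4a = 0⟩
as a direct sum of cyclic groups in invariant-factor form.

Answer: M ≅ ℤ^1 ⊕ ℤ/4

Derivation:
rank_ℚ(R)=1; free=2−1=1
SNF(R) diag = [4] → torsion [4]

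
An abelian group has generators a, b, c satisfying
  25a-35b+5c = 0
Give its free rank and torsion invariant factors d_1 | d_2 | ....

Answer: M ≅ ℤ^2 ⊕ ℤ/5

Derivation:
rank_ℚ(R)=1; free=3−1=2
SNF(R) diag = [5] → torsion [5]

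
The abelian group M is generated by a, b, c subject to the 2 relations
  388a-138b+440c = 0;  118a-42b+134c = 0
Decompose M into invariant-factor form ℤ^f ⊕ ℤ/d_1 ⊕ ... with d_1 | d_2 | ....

Answer: M ≅ ℤ^1 ⊕ ℤ/2 ⊕ ℤ/6

Derivation:
rank_ℚ(R)=2; free=3−2=1
SNF(R) diag = [2, 6] → torsion [2, 6]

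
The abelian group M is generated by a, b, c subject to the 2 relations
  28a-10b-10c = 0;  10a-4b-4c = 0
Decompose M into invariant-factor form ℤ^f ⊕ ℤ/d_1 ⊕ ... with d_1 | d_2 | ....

Answer: M ≅ ℤ^1 ⊕ ℤ/2 ⊕ ℤ/6

Derivation:
rank_ℚ(R)=2; free=3−2=1
SNF(R) diag = [2, 6] → torsion [2, 6]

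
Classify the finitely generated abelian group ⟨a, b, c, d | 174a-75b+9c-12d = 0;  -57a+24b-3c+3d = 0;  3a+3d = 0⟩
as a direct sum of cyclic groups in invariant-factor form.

Answer: M ≅ ℤ^1 ⊕ ℤ/3 ⊕ ℤ/3 ⊕ ℤ/3

Derivation:
rank_ℚ(R)=3; free=4−3=1
SNF(R) diag = [3, 3, 3] → torsion [3, 3, 3]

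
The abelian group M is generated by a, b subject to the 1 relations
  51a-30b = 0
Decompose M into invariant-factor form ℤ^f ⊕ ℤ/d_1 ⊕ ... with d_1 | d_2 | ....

rank_ℚ(R)=1; free=2−1=1
SNF(R) diag = [3] → torsion [3]

Answer: M ≅ ℤ^1 ⊕ ℤ/3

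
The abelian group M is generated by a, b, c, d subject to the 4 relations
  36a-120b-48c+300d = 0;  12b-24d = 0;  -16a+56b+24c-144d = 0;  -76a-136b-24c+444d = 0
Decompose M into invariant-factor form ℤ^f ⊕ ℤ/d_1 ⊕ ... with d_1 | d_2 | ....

rank_ℚ(R)=4; free=4−4=0
SNF(R) diag = [4, 12, 24, 48] → torsion [4, 12, 24, 48]

Answer: M ≅ ℤ/4 ⊕ ℤ/12 ⊕ ℤ/24 ⊕ ℤ/48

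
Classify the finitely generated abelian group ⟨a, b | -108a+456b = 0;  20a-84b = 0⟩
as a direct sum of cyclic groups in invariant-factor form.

rank_ℚ(R)=2; free=2−2=0
SNF(R) diag = [4, 12] → torsion [4, 12]

Answer: M ≅ ℤ/4 ⊕ ℤ/12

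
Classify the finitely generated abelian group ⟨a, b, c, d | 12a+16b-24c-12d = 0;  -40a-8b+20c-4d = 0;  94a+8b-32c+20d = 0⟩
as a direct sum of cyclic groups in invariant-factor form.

Answer: M ≅ ℤ^1 ⊕ ℤ/2 ⊕ ℤ/4 ⊕ ℤ/4

Derivation:
rank_ℚ(R)=3; free=4−3=1
SNF(R) diag = [2, 4, 4] → torsion [2, 4, 4]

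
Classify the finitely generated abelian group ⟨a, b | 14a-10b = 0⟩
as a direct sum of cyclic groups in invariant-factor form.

Answer: M ≅ ℤ^1 ⊕ ℤ/2

Derivation:
rank_ℚ(R)=1; free=2−1=1
SNF(R) diag = [2] → torsion [2]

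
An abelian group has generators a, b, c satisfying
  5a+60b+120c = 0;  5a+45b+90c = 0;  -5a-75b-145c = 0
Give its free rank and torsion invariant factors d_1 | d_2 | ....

Answer: M ≅ ℤ/5 ⊕ ℤ/5 ⊕ ℤ/15

Derivation:
rank_ℚ(R)=3; free=3−3=0
SNF(R) diag = [5, 5, 15] → torsion [5, 5, 15]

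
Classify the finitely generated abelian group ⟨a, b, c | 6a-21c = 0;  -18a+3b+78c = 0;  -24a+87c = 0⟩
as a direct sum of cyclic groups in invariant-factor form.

rank_ℚ(R)=3; free=3−3=0
SNF(R) diag = [3, 3, 6] → torsion [3, 3, 6]

Answer: M ≅ ℤ/3 ⊕ ℤ/3 ⊕ ℤ/6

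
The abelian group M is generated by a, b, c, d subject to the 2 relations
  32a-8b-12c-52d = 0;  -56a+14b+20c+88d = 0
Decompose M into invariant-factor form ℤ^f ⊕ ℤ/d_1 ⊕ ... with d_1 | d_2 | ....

rank_ℚ(R)=2; free=4−2=2
SNF(R) diag = [2, 4] → torsion [2, 4]

Answer: M ≅ ℤ^2 ⊕ ℤ/2 ⊕ ℤ/4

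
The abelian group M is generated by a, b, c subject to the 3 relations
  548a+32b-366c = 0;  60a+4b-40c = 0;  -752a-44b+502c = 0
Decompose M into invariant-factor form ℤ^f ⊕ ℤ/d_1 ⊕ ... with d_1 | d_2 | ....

rank_ℚ(R)=3; free=3−3=0
SNF(R) diag = [2, 4, 8] → torsion [2, 4, 8]

Answer: M ≅ ℤ/2 ⊕ ℤ/4 ⊕ ℤ/8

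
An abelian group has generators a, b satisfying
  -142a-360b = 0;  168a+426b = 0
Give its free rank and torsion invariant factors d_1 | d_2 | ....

Answer: M ≅ ℤ/2 ⊕ ℤ/6

Derivation:
rank_ℚ(R)=2; free=2−2=0
SNF(R) diag = [2, 6] → torsion [2, 6]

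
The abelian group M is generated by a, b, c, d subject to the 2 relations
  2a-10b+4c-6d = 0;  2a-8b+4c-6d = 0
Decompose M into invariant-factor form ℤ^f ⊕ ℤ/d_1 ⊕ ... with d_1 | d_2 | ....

rank_ℚ(R)=2; free=4−2=2
SNF(R) diag = [2, 2] → torsion [2, 2]

Answer: M ≅ ℤ^2 ⊕ ℤ/2 ⊕ ℤ/2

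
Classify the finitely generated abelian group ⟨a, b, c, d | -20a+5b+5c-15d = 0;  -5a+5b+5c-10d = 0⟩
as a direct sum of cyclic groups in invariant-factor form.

rank_ℚ(R)=2; free=4−2=2
SNF(R) diag = [5, 5] → torsion [5, 5]

Answer: M ≅ ℤ^2 ⊕ ℤ/5 ⊕ ℤ/5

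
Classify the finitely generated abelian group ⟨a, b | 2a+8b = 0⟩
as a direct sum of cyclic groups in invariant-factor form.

Answer: M ≅ ℤ^1 ⊕ ℤ/2

Derivation:
rank_ℚ(R)=1; free=2−1=1
SNF(R) diag = [2] → torsion [2]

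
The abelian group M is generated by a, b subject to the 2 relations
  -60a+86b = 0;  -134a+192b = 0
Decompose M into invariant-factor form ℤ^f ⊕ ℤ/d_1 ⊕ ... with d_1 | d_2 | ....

Answer: M ≅ ℤ/2 ⊕ ℤ/2

Derivation:
rank_ℚ(R)=2; free=2−2=0
SNF(R) diag = [2, 2] → torsion [2, 2]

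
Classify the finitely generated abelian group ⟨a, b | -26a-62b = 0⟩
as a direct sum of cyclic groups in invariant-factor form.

Answer: M ≅ ℤ^1 ⊕ ℤ/2

Derivation:
rank_ℚ(R)=1; free=2−1=1
SNF(R) diag = [2] → torsion [2]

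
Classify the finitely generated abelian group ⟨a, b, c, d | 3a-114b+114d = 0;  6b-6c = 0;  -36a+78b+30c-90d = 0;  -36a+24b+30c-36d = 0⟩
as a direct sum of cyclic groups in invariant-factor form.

Answer: M ≅ ℤ/3 ⊕ ℤ/6 ⊕ ℤ/18 ⊕ ℤ/54

Derivation:
rank_ℚ(R)=4; free=4−4=0
SNF(R) diag = [3, 6, 18, 54] → torsion [3, 6, 18, 54]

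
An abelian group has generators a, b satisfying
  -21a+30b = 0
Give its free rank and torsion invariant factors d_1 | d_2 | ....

rank_ℚ(R)=1; free=2−1=1
SNF(R) diag = [3] → torsion [3]

Answer: M ≅ ℤ^1 ⊕ ℤ/3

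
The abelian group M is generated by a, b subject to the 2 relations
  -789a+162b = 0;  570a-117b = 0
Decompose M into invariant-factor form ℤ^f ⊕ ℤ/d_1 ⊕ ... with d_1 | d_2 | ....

rank_ℚ(R)=2; free=2−2=0
SNF(R) diag = [3, 9] → torsion [3, 9]

Answer: M ≅ ℤ/3 ⊕ ℤ/9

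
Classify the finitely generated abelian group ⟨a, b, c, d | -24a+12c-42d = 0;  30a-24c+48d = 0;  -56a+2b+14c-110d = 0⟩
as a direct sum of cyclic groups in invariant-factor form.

rank_ℚ(R)=3; free=4−3=1
SNF(R) diag = [2, 6, 18] → torsion [2, 6, 18]

Answer: M ≅ ℤ^1 ⊕ ℤ/2 ⊕ ℤ/6 ⊕ ℤ/18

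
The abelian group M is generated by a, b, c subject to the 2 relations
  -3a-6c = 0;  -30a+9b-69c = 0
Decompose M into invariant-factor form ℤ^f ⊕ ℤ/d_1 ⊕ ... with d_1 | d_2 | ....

rank_ℚ(R)=2; free=3−2=1
SNF(R) diag = [3, 9] → torsion [3, 9]

Answer: M ≅ ℤ^1 ⊕ ℤ/3 ⊕ ℤ/9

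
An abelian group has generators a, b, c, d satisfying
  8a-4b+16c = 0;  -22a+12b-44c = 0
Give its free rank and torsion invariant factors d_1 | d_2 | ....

Answer: M ≅ ℤ^2 ⊕ ℤ/2 ⊕ ℤ/4

Derivation:
rank_ℚ(R)=2; free=4−2=2
SNF(R) diag = [2, 4] → torsion [2, 4]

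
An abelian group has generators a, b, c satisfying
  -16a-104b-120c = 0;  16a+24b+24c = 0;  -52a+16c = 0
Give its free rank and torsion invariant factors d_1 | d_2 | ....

Answer: M ≅ ℤ/4 ⊕ ℤ/8 ⊕ ℤ/16

Derivation:
rank_ℚ(R)=3; free=3−3=0
SNF(R) diag = [4, 8, 16] → torsion [4, 8, 16]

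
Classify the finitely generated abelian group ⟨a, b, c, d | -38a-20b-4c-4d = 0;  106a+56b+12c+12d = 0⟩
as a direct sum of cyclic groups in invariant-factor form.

Answer: M ≅ ℤ^2 ⊕ ℤ/2 ⊕ ℤ/4

Derivation:
rank_ℚ(R)=2; free=4−2=2
SNF(R) diag = [2, 4] → torsion [2, 4]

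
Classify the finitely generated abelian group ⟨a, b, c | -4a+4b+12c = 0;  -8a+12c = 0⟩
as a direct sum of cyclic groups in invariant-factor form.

rank_ℚ(R)=2; free=3−2=1
SNF(R) diag = [4, 4] → torsion [4, 4]

Answer: M ≅ ℤ^1 ⊕ ℤ/4 ⊕ ℤ/4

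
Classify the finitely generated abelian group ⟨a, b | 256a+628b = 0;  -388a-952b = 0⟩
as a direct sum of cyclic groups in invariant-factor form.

Answer: M ≅ ℤ/4 ⊕ ℤ/12

Derivation:
rank_ℚ(R)=2; free=2−2=0
SNF(R) diag = [4, 12] → torsion [4, 12]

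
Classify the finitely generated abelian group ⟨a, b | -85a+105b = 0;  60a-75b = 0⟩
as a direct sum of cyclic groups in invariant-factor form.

Answer: M ≅ ℤ/5 ⊕ ℤ/15

Derivation:
rank_ℚ(R)=2; free=2−2=0
SNF(R) diag = [5, 15] → torsion [5, 15]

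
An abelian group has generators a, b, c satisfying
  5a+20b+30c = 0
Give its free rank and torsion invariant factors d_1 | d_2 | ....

rank_ℚ(R)=1; free=3−1=2
SNF(R) diag = [5] → torsion [5]

Answer: M ≅ ℤ^2 ⊕ ℤ/5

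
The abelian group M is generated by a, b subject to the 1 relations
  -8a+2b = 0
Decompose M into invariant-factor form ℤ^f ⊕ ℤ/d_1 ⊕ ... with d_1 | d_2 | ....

Answer: M ≅ ℤ^1 ⊕ ℤ/2

Derivation:
rank_ℚ(R)=1; free=2−1=1
SNF(R) diag = [2] → torsion [2]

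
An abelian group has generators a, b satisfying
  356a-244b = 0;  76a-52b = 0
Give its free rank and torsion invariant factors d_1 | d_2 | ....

Answer: M ≅ ℤ/4 ⊕ ℤ/8

Derivation:
rank_ℚ(R)=2; free=2−2=0
SNF(R) diag = [4, 8] → torsion [4, 8]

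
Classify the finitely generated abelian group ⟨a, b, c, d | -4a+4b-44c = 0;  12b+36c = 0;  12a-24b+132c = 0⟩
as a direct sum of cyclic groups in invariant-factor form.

Answer: M ≅ ℤ^1 ⊕ ℤ/4 ⊕ ℤ/12 ⊕ ℤ/36

Derivation:
rank_ℚ(R)=3; free=4−3=1
SNF(R) diag = [4, 12, 36] → torsion [4, 12, 36]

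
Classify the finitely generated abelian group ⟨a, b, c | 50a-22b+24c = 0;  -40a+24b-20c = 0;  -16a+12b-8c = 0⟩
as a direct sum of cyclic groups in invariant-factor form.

rank_ℚ(R)=3; free=3−3=0
SNF(R) diag = [2, 4, 12] → torsion [2, 4, 12]

Answer: M ≅ ℤ/2 ⊕ ℤ/4 ⊕ ℤ/12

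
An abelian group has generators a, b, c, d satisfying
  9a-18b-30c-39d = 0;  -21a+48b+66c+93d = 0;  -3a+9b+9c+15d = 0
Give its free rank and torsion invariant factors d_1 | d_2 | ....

Answer: M ≅ ℤ^1 ⊕ ℤ/3 ⊕ ℤ/3 ⊕ ℤ/6

Derivation:
rank_ℚ(R)=3; free=4−3=1
SNF(R) diag = [3, 3, 6] → torsion [3, 3, 6]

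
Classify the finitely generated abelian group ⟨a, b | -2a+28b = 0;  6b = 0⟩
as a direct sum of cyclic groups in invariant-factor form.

Answer: M ≅ ℤ/2 ⊕ ℤ/6

Derivation:
rank_ℚ(R)=2; free=2−2=0
SNF(R) diag = [2, 6] → torsion [2, 6]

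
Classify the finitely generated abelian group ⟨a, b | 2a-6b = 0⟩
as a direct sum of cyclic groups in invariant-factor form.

Answer: M ≅ ℤ^1 ⊕ ℤ/2

Derivation:
rank_ℚ(R)=1; free=2−1=1
SNF(R) diag = [2] → torsion [2]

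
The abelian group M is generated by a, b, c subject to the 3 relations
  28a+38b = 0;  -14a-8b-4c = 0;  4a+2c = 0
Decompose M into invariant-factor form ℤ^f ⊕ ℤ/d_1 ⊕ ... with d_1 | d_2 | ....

rank_ℚ(R)=3; free=3−3=0
SNF(R) diag = [2, 2, 2] → torsion [2, 2, 2]

Answer: M ≅ ℤ/2 ⊕ ℤ/2 ⊕ ℤ/2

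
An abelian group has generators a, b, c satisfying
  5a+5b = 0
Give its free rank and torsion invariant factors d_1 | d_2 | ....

rank_ℚ(R)=1; free=3−1=2
SNF(R) diag = [5] → torsion [5]

Answer: M ≅ ℤ^2 ⊕ ℤ/5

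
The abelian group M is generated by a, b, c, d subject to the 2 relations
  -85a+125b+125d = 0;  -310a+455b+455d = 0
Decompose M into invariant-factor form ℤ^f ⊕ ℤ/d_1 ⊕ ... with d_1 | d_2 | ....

Answer: M ≅ ℤ^2 ⊕ ℤ/5 ⊕ ℤ/15

Derivation:
rank_ℚ(R)=2; free=4−2=2
SNF(R) diag = [5, 15] → torsion [5, 15]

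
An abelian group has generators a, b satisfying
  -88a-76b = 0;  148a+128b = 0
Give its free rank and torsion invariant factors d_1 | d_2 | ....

Answer: M ≅ ℤ/4 ⊕ ℤ/4

Derivation:
rank_ℚ(R)=2; free=2−2=0
SNF(R) diag = [4, 4] → torsion [4, 4]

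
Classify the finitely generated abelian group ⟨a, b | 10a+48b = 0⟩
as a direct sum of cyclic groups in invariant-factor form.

rank_ℚ(R)=1; free=2−1=1
SNF(R) diag = [2] → torsion [2]

Answer: M ≅ ℤ^1 ⊕ ℤ/2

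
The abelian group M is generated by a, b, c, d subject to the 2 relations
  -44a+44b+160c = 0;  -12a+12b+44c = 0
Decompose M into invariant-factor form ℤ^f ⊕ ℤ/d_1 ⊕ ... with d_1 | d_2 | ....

Answer: M ≅ ℤ^2 ⊕ ℤ/4 ⊕ ℤ/4

Derivation:
rank_ℚ(R)=2; free=4−2=2
SNF(R) diag = [4, 4] → torsion [4, 4]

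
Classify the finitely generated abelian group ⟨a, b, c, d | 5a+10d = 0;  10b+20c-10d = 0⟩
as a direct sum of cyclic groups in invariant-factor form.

rank_ℚ(R)=2; free=4−2=2
SNF(R) diag = [5, 10] → torsion [5, 10]

Answer: M ≅ ℤ^2 ⊕ ℤ/5 ⊕ ℤ/10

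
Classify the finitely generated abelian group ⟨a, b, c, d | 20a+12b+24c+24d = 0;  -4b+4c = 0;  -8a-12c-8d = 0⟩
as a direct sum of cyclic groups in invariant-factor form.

rank_ℚ(R)=3; free=4−3=1
SNF(R) diag = [4, 4, 4] → torsion [4, 4, 4]

Answer: M ≅ ℤ^1 ⊕ ℤ/4 ⊕ ℤ/4 ⊕ ℤ/4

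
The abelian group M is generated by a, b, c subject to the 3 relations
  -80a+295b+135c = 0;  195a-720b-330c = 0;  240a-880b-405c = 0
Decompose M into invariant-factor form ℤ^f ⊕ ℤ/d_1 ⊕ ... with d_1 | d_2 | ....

rank_ℚ(R)=3; free=3−3=0
SNF(R) diag = [5, 5, 15] → torsion [5, 5, 15]

Answer: M ≅ ℤ/5 ⊕ ℤ/5 ⊕ ℤ/15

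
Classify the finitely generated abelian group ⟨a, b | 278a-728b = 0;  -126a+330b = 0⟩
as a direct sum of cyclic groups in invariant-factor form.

rank_ℚ(R)=2; free=2−2=0
SNF(R) diag = [2, 6] → torsion [2, 6]

Answer: M ≅ ℤ/2 ⊕ ℤ/6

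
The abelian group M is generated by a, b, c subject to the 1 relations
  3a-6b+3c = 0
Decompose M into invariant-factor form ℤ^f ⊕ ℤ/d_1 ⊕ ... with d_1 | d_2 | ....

Answer: M ≅ ℤ^2 ⊕ ℤ/3

Derivation:
rank_ℚ(R)=1; free=3−1=2
SNF(R) diag = [3] → torsion [3]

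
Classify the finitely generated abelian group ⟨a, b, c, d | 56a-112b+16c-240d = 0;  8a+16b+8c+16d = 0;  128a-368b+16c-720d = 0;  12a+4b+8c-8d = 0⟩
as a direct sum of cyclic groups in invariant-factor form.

Answer: M ≅ ℤ/4 ⊕ ℤ/8 ⊕ ℤ/8 ⊕ ℤ/16

Derivation:
rank_ℚ(R)=4; free=4−4=0
SNF(R) diag = [4, 8, 8, 16] → torsion [4, 8, 8, 16]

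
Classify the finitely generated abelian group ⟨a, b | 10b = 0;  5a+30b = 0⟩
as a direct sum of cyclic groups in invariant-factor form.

Answer: M ≅ ℤ/5 ⊕ ℤ/10

Derivation:
rank_ℚ(R)=2; free=2−2=0
SNF(R) diag = [5, 10] → torsion [5, 10]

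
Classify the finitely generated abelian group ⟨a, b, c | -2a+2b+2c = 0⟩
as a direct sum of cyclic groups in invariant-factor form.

Answer: M ≅ ℤ^2 ⊕ ℤ/2

Derivation:
rank_ℚ(R)=1; free=3−1=2
SNF(R) diag = [2] → torsion [2]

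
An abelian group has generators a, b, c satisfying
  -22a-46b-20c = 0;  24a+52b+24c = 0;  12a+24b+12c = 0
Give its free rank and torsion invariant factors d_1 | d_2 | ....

Answer: M ≅ ℤ/2 ⊕ ℤ/4 ⊕ ℤ/12

Derivation:
rank_ℚ(R)=3; free=3−3=0
SNF(R) diag = [2, 4, 12] → torsion [2, 4, 12]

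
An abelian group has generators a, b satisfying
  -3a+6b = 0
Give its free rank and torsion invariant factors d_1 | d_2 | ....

rank_ℚ(R)=1; free=2−1=1
SNF(R) diag = [3] → torsion [3]

Answer: M ≅ ℤ^1 ⊕ ℤ/3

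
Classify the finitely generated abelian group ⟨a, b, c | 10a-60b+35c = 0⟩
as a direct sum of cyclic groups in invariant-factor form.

Answer: M ≅ ℤ^2 ⊕ ℤ/5

Derivation:
rank_ℚ(R)=1; free=3−1=2
SNF(R) diag = [5] → torsion [5]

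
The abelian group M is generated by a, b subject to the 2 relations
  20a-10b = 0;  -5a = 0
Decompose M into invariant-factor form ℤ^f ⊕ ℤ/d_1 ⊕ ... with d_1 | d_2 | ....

Answer: M ≅ ℤ/5 ⊕ ℤ/10

Derivation:
rank_ℚ(R)=2; free=2−2=0
SNF(R) diag = [5, 10] → torsion [5, 10]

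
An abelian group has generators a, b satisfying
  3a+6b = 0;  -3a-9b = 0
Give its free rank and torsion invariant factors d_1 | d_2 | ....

rank_ℚ(R)=2; free=2−2=0
SNF(R) diag = [3, 3] → torsion [3, 3]

Answer: M ≅ ℤ/3 ⊕ ℤ/3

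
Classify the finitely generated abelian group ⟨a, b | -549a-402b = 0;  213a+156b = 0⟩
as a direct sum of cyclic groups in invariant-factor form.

rank_ℚ(R)=2; free=2−2=0
SNF(R) diag = [3, 6] → torsion [3, 6]

Answer: M ≅ ℤ/3 ⊕ ℤ/6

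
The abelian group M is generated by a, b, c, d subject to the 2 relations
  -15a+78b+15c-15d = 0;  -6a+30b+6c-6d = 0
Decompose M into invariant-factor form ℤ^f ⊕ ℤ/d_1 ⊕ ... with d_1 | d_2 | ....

rank_ℚ(R)=2; free=4−2=2
SNF(R) diag = [3, 6] → torsion [3, 6]

Answer: M ≅ ℤ^2 ⊕ ℤ/3 ⊕ ℤ/6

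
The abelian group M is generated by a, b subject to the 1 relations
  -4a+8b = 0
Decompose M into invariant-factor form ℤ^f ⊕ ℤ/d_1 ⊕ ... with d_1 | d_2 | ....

rank_ℚ(R)=1; free=2−1=1
SNF(R) diag = [4] → torsion [4]

Answer: M ≅ ℤ^1 ⊕ ℤ/4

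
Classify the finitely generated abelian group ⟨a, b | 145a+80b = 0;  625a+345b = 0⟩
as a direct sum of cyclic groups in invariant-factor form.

rank_ℚ(R)=2; free=2−2=0
SNF(R) diag = [5, 5] → torsion [5, 5]

Answer: M ≅ ℤ/5 ⊕ ℤ/5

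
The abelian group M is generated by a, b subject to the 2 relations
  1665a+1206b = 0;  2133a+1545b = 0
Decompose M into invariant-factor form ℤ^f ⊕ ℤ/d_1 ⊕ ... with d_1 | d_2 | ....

Answer: M ≅ ℤ/3 ⊕ ℤ/9

Derivation:
rank_ℚ(R)=2; free=2−2=0
SNF(R) diag = [3, 9] → torsion [3, 9]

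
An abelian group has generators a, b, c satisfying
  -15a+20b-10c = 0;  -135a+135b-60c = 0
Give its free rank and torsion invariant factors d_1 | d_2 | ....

rank_ℚ(R)=2; free=3−2=1
SNF(R) diag = [5, 15] → torsion [5, 15]

Answer: M ≅ ℤ^1 ⊕ ℤ/5 ⊕ ℤ/15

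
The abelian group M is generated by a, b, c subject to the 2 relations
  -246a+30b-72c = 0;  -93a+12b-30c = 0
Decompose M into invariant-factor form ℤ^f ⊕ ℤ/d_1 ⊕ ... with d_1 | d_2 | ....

Answer: M ≅ ℤ^1 ⊕ ℤ/3 ⊕ ℤ/6

Derivation:
rank_ℚ(R)=2; free=3−2=1
SNF(R) diag = [3, 6] → torsion [3, 6]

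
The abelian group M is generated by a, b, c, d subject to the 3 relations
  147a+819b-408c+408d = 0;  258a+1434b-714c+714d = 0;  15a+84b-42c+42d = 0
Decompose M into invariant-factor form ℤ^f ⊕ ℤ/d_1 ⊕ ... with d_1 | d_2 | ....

rank_ℚ(R)=3; free=4−3=1
SNF(R) diag = [3, 3, 6] → torsion [3, 3, 6]

Answer: M ≅ ℤ^1 ⊕ ℤ/3 ⊕ ℤ/3 ⊕ ℤ/6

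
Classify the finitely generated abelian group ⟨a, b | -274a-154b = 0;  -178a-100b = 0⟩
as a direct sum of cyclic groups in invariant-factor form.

rank_ℚ(R)=2; free=2−2=0
SNF(R) diag = [2, 6] → torsion [2, 6]

Answer: M ≅ ℤ/2 ⊕ ℤ/6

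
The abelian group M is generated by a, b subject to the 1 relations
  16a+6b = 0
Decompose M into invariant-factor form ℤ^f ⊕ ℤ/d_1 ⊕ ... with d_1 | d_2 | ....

rank_ℚ(R)=1; free=2−1=1
SNF(R) diag = [2] → torsion [2]

Answer: M ≅ ℤ^1 ⊕ ℤ/2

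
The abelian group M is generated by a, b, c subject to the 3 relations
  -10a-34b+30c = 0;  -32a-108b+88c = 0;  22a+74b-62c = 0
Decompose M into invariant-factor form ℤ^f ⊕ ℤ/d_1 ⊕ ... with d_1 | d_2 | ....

rank_ℚ(R)=3; free=3−3=0
SNF(R) diag = [2, 4, 4] → torsion [2, 4, 4]

Answer: M ≅ ℤ/2 ⊕ ℤ/4 ⊕ ℤ/4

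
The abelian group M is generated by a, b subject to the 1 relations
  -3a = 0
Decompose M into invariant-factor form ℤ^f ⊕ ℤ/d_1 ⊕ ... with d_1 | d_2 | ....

Answer: M ≅ ℤ^1 ⊕ ℤ/3

Derivation:
rank_ℚ(R)=1; free=2−1=1
SNF(R) diag = [3] → torsion [3]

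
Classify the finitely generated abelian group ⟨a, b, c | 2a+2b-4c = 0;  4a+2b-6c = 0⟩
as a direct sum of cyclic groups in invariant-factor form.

Answer: M ≅ ℤ^1 ⊕ ℤ/2 ⊕ ℤ/2

Derivation:
rank_ℚ(R)=2; free=3−2=1
SNF(R) diag = [2, 2] → torsion [2, 2]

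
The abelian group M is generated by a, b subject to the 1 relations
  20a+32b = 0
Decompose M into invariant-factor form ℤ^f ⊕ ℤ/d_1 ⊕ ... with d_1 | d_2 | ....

rank_ℚ(R)=1; free=2−1=1
SNF(R) diag = [4] → torsion [4]

Answer: M ≅ ℤ^1 ⊕ ℤ/4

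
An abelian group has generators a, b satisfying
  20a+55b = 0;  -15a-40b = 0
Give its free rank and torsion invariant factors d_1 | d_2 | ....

rank_ℚ(R)=2; free=2−2=0
SNF(R) diag = [5, 5] → torsion [5, 5]

Answer: M ≅ ℤ/5 ⊕ ℤ/5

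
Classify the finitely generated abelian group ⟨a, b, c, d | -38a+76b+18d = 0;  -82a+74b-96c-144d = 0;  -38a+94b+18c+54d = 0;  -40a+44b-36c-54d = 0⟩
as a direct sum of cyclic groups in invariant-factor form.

Answer: M ≅ ℤ/2 ⊕ ℤ/6 ⊕ ℤ/18 ⊕ ℤ/18

Derivation:
rank_ℚ(R)=4; free=4−4=0
SNF(R) diag = [2, 6, 18, 18] → torsion [2, 6, 18, 18]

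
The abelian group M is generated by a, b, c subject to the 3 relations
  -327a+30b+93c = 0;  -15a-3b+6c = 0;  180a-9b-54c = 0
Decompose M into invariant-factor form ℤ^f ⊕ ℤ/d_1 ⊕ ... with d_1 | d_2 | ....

rank_ℚ(R)=3; free=3−3=0
SNF(R) diag = [3, 9, 9] → torsion [3, 9, 9]

Answer: M ≅ ℤ/3 ⊕ ℤ/9 ⊕ ℤ/9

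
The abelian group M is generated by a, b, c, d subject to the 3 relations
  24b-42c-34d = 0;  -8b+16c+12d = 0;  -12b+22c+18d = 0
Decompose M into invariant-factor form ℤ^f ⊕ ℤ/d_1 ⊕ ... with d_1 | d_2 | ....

rank_ℚ(R)=3; free=4−3=1
SNF(R) diag = [2, 4, 4] → torsion [2, 4, 4]

Answer: M ≅ ℤ^1 ⊕ ℤ/2 ⊕ ℤ/4 ⊕ ℤ/4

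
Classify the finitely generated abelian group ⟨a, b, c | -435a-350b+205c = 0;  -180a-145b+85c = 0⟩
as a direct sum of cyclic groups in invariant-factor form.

Answer: M ≅ ℤ^1 ⊕ ℤ/5 ⊕ ℤ/5

Derivation:
rank_ℚ(R)=2; free=3−2=1
SNF(R) diag = [5, 5] → torsion [5, 5]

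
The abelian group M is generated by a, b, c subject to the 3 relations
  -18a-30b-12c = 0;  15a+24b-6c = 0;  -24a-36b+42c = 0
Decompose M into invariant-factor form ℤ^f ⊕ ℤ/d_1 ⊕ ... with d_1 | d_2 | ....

rank_ℚ(R)=3; free=3−3=0
SNF(R) diag = [3, 6, 6] → torsion [3, 6, 6]

Answer: M ≅ ℤ/3 ⊕ ℤ/6 ⊕ ℤ/6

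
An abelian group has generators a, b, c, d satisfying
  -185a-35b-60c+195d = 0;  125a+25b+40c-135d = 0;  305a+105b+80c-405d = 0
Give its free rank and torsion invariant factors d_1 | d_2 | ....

rank_ℚ(R)=3; free=4−3=1
SNF(R) diag = [5, 10, 30] → torsion [5, 10, 30]

Answer: M ≅ ℤ^1 ⊕ ℤ/5 ⊕ ℤ/10 ⊕ ℤ/30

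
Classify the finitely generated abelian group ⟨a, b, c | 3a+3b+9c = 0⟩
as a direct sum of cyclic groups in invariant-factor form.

Answer: M ≅ ℤ^2 ⊕ ℤ/3

Derivation:
rank_ℚ(R)=1; free=3−1=2
SNF(R) diag = [3] → torsion [3]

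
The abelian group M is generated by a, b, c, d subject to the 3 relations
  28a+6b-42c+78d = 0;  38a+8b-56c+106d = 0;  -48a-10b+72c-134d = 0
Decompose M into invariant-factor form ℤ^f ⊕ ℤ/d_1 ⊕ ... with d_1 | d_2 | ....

Answer: M ≅ ℤ^1 ⊕ ℤ/2 ⊕ ℤ/2 ⊕ ℤ/2

Derivation:
rank_ℚ(R)=3; free=4−3=1
SNF(R) diag = [2, 2, 2] → torsion [2, 2, 2]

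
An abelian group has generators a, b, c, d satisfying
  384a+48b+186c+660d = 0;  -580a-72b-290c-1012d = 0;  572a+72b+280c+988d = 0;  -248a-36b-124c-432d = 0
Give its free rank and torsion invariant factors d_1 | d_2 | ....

rank_ℚ(R)=4; free=4−4=0
SNF(R) diag = [2, 4, 12, 12] → torsion [2, 4, 12, 12]

Answer: M ≅ ℤ/2 ⊕ ℤ/4 ⊕ ℤ/12 ⊕ ℤ/12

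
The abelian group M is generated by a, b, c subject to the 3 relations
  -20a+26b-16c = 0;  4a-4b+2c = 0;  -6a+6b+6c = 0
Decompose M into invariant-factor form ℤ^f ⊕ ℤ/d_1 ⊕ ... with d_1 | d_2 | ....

rank_ℚ(R)=3; free=3−3=0
SNF(R) diag = [2, 6, 18] → torsion [2, 6, 18]

Answer: M ≅ ℤ/2 ⊕ ℤ/6 ⊕ ℤ/18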